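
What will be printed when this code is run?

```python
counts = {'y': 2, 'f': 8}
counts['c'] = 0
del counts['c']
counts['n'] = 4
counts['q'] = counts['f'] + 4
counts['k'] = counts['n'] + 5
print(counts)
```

counts['c'] = 0 → {'y': 2, 'f': 8, 'c': 0}
del 'c' → {'y': 2, 'f': 8}
counts['n'] = 4 → {'y': 2, 'f': 8, 'n': 4}
counts['q'] = counts['f']+4 = 12 → {'y': 2, 'f': 8, 'n': 4, 'q': 12}
counts['k'] = counts['n']+5 = 9 → {'y': 2, 'f': 8, 'n': 4, 'q': 12, 'k': 9}

{'y': 2, 'f': 8, 'n': 4, 'q': 12, 'k': 9}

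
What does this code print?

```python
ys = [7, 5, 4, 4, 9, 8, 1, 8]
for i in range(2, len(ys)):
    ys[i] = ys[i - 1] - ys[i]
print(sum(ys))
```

i=2: ys[2] = 5-4 = 1 → [7, 5, 1, 4, 9, 8, 1, 8]
i=3: ys[3] = 1-4 = -3 → [7, 5, 1, -3, 9, 8, 1, 8]
i=4: ys[4] = (-3)-9 = -12 → [7, 5, 1, -3, -12, 8, 1, 8]
i=5: ys[5] = (-12)-8 = -20 → [7, 5, 1, -3, -12, -20, 1, 8]
i=6: ys[6] = (-20)-1 = -21 → [7, 5, 1, -3, -12, -20, -21, 8]
i=7: ys[7] = (-21)-8 = -29 → [7, 5, 1, -3, -12, -20, -21, -29]
sum = -72

-72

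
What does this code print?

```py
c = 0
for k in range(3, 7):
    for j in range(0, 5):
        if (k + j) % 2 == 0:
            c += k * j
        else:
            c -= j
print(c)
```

k=3,j=0: odd sum, c = 0-0 = 0
k=3,j=1: even sum, c = 0+3 = 3
k=3,j=2: odd sum, c = 3-2 = 1
k=3,j=3: even sum, c = 1+9 = 10
k=3,j=4: odd sum, c = 10-4 = 6
k=4,j=0: even sum, c = 6+0 = 6
k=4,j=1: odd sum, c = 6-1 = 5
k=4,j=2: even sum, c = 5+8 = 13
k=4,j=3: odd sum, c = 13-3 = 10
k=4,j=4: even sum, c = 10+16 = 26
k=5,j=0: odd sum, c = 26-0 = 26
k=5,j=1: even sum, c = 26+5 = 31
k=5,j=2: odd sum, c = 31-2 = 29
k=5,j=3: even sum, c = 29+15 = 44
k=5,j=4: odd sum, c = 44-4 = 40
k=6,j=0: even sum, c = 40+0 = 40
k=6,j=1: odd sum, c = 40-1 = 39
k=6,j=2: even sum, c = 39+12 = 51
k=6,j=3: odd sum, c = 51-3 = 48
k=6,j=4: even sum, c = 48+24 = 72

72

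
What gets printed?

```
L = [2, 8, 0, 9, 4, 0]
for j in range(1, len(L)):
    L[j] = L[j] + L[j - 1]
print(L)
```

[2, 10, 10, 19, 23, 23]

j=1: L[1] = 8+2 = 10 → [2, 10, 0, 9, 4, 0]
j=2: L[2] = 0+10 = 10 → [2, 10, 10, 9, 4, 0]
j=3: L[3] = 9+10 = 19 → [2, 10, 10, 19, 4, 0]
j=4: L[4] = 4+19 = 23 → [2, 10, 10, 19, 23, 0]
j=5: L[5] = 0+23 = 23 → [2, 10, 10, 19, 23, 23]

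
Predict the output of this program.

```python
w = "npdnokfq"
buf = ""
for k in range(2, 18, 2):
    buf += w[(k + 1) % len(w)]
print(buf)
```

nkqpnkqp

k=2: add w[3]='n' → 'n'
k=4: add w[5]='k' → 'nk'
k=6: add w[7]='q' → 'nkq'
k=8: add w[1]='p' → 'nkqp'
k=10: add w[3]='n' → 'nkqpn'
k=12: add w[5]='k' → 'nkqpnk'
k=14: add w[7]='q' → 'nkqpnkq'
k=16: add w[1]='p' → 'nkqpnkqp'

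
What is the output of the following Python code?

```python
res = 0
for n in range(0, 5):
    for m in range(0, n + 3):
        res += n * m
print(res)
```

n=0,m=0: res = 0+0 = 0
n=0,m=1: res = 0+0 = 0
n=0,m=2: res = 0+0 = 0
n=1,m=0: res = 0+0 = 0
n=1,m=1: res = 0+1 = 1
n=1,m=2: res = 1+2 = 3
n=1,m=3: res = 3+3 = 6
n=2,m=0: res = 6+0 = 6
n=2,m=1: res = 6+2 = 8
n=2,m=2: res = 8+4 = 12
n=2,m=3: res = 12+6 = 18
n=2,m=4: res = 18+8 = 26
n=3,m=0: res = 26+0 = 26
n=3,m=1: res = 26+3 = 29
n=3,m=2: res = 29+6 = 35
n=3,m=3: res = 35+9 = 44
n=3,m=4: res = 44+12 = 56
n=3,m=5: res = 56+15 = 71
n=4,m=0: res = 71+0 = 71
n=4,m=1: res = 71+4 = 75
n=4,m=2: res = 75+8 = 83
n=4,m=3: res = 83+12 = 95
n=4,m=4: res = 95+16 = 111
n=4,m=5: res = 111+20 = 131
n=4,m=6: res = 131+24 = 155

155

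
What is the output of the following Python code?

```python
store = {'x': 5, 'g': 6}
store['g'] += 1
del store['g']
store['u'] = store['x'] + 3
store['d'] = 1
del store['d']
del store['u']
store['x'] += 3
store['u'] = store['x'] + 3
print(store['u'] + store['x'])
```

store['g'] = 6+1 = 7 → {'x': 5, 'g': 7}
del 'g' → {'x': 5}
store['u'] = store['x']+3 = 8 → {'x': 5, 'u': 8}
store['d'] = 1 → {'x': 5, 'u': 8, 'd': 1}
del 'd' → {'x': 5, 'u': 8}
del 'u' → {'x': 5}
store['x'] = 5+3 = 8 → {'x': 8}
store['u'] = store['x']+3 = 11 → {'x': 8, 'u': 11}
store['u']+store['x'] = 11+8 = 19

19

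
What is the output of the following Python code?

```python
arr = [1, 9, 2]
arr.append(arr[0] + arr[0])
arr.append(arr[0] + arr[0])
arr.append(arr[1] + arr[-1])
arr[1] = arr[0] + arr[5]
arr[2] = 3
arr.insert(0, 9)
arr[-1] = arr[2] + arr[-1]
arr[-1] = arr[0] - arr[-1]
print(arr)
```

[9, 1, 12, 3, 2, 2, -14]

append arr[0]+arr[0] = 1+1 = 2 → [1, 9, 2, 2]
append arr[0]+arr[0] = 1+1 = 2 → [1, 9, 2, 2, 2]
append arr[1]+arr[-1] = 9+2 = 11 → [1, 9, 2, 2, 2, 11]
arr[1] = arr[0]+arr[5] = 1+11 = 12 → [1, 12, 2, 2, 2, 11]
arr[2] = 3 → [1, 12, 3, 2, 2, 11]
insert 9 at 0 → [9, 1, 12, 3, 2, 2, 11]
arr[-1] = arr[2]+arr[-1] = 12+11 = 23 → [9, 1, 12, 3, 2, 2, 23]
arr[-1] = arr[0]-arr[-1] = 9-23 = -14 → [9, 1, 12, 3, 2, 2, -14]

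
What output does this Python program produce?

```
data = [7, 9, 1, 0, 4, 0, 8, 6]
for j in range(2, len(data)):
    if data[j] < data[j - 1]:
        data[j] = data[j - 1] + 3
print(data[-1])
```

j=2: 1<9, data[2] = 9+3 = 12 → [7, 9, 12, 0, 4, 0, 8, 6]
j=3: 0<12, data[3] = 12+3 = 15 → [7, 9, 12, 15, 4, 0, 8, 6]
j=4: 4<15, data[4] = 15+3 = 18 → [7, 9, 12, 15, 18, 0, 8, 6]
j=5: 0<18, data[5] = 18+3 = 21 → [7, 9, 12, 15, 18, 21, 8, 6]
j=6: 8<21, data[6] = 21+3 = 24 → [7, 9, 12, 15, 18, 21, 24, 6]
j=7: 6<24, data[7] = 24+3 = 27 → [7, 9, 12, 15, 18, 21, 24, 27]

27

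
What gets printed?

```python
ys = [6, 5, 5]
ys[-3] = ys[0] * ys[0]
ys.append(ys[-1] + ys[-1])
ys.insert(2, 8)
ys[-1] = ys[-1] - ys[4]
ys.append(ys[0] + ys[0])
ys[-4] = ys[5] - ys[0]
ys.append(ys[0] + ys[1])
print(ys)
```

[36, 5, 36, 5, 0, 72, 41]

ys[-3] = ys[0]*ys[0] = 6*6 = 36 → [36, 5, 5]
append ys[-1]+ys[-1] = 5+5 = 10 → [36, 5, 5, 10]
insert 8 at 2 → [36, 5, 8, 5, 10]
ys[-1] = ys[-1]-ys[4] = 10-10 = 0 → [36, 5, 8, 5, 0]
append ys[0]+ys[0] = 36+36 = 72 → [36, 5, 8, 5, 0, 72]
ys[-4] = ys[5]-ys[0] = 72-36 = 36 → [36, 5, 36, 5, 0, 72]
append ys[0]+ys[1] = 36+5 = 41 → [36, 5, 36, 5, 0, 72, 41]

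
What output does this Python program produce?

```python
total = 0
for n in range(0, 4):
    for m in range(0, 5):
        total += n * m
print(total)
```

60

n=0,m=0: total = 0+0 = 0
n=0,m=1: total = 0+0 = 0
n=0,m=2: total = 0+0 = 0
n=0,m=3: total = 0+0 = 0
n=0,m=4: total = 0+0 = 0
n=1,m=0: total = 0+0 = 0
n=1,m=1: total = 0+1 = 1
n=1,m=2: total = 1+2 = 3
n=1,m=3: total = 3+3 = 6
n=1,m=4: total = 6+4 = 10
n=2,m=0: total = 10+0 = 10
n=2,m=1: total = 10+2 = 12
n=2,m=2: total = 12+4 = 16
n=2,m=3: total = 16+6 = 22
n=2,m=4: total = 22+8 = 30
n=3,m=0: total = 30+0 = 30
n=3,m=1: total = 30+3 = 33
n=3,m=2: total = 33+6 = 39
n=3,m=3: total = 39+9 = 48
n=3,m=4: total = 48+12 = 60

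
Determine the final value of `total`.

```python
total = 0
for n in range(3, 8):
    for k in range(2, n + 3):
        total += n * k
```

n=3,k=2: total = 0+6 = 6
n=3,k=3: total = 6+9 = 15
n=3,k=4: total = 15+12 = 27
n=3,k=5: total = 27+15 = 42
n=4,k=2: total = 42+8 = 50
n=4,k=3: total = 50+12 = 62
n=4,k=4: total = 62+16 = 78
n=4,k=5: total = 78+20 = 98
n=4,k=6: total = 98+24 = 122
n=5,k=2: total = 122+10 = 132
n=5,k=3: total = 132+15 = 147
n=5,k=4: total = 147+20 = 167
n=5,k=5: total = 167+25 = 192
n=5,k=6: total = 192+30 = 222
n=5,k=7: total = 222+35 = 257
n=6,k=2: total = 257+12 = 269
n=6,k=3: total = 269+18 = 287
n=6,k=4: total = 287+24 = 311
n=6,k=5: total = 311+30 = 341
n=6,k=6: total = 341+36 = 377
n=6,k=7: total = 377+42 = 419
n=6,k=8: total = 419+48 = 467
n=7,k=2: total = 467+14 = 481
n=7,k=3: total = 481+21 = 502
n=7,k=4: total = 502+28 = 530
n=7,k=5: total = 530+35 = 565
n=7,k=6: total = 565+42 = 607
n=7,k=7: total = 607+49 = 656
n=7,k=8: total = 656+56 = 712
n=7,k=9: total = 712+63 = 775

775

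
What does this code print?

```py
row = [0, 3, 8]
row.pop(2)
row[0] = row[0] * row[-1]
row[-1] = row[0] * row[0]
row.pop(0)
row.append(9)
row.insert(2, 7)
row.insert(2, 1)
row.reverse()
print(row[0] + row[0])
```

14

pop(2) removes 8 → [0, 3]
row[0] = row[0]*row[-1] = 0*3 = 0 → [0, 3]
row[-1] = row[0]*row[0] = 0*0 = 0 → [0, 0]
pop(0) removes 0 → [0]
append 9 → [0, 9]
insert 7 at 2 → [0, 9, 7]
insert 1 at 2 → [0, 9, 1, 7]
reverse → [7, 1, 9, 0]
row[0]+row[0] = 7+7 = 14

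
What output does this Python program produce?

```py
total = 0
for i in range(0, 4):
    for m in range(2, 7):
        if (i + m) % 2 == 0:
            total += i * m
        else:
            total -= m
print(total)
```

i=0,m=2: even sum, total = 0+0 = 0
i=0,m=3: odd sum, total = 0-3 = -3
i=0,m=4: even sum, total = (-3)+0 = -3
i=0,m=5: odd sum, total = (-3)-5 = -8
i=0,m=6: even sum, total = (-8)+0 = -8
i=1,m=2: odd sum, total = (-8)-2 = -10
i=1,m=3: even sum, total = (-10)+3 = -7
i=1,m=4: odd sum, total = (-7)-4 = -11
i=1,m=5: even sum, total = (-11)+5 = -6
i=1,m=6: odd sum, total = (-6)-6 = -12
i=2,m=2: even sum, total = (-12)+4 = -8
i=2,m=3: odd sum, total = (-8)-3 = -11
i=2,m=4: even sum, total = (-11)+8 = -3
i=2,m=5: odd sum, total = (-3)-5 = -8
i=2,m=6: even sum, total = (-8)+12 = 4
i=3,m=2: odd sum, total = 4-2 = 2
i=3,m=3: even sum, total = 2+9 = 11
i=3,m=4: odd sum, total = 11-4 = 7
i=3,m=5: even sum, total = 7+15 = 22
i=3,m=6: odd sum, total = 22-6 = 16

16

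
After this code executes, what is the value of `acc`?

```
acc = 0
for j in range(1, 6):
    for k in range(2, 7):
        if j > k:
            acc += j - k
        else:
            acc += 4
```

j=1,k=2: not 1>2, acc = 0+4 = 4
j=1,k=3: not 1>3, acc = 4+4 = 8
j=1,k=4: not 1>4, acc = 8+4 = 12
j=1,k=5: not 1>5, acc = 12+4 = 16
j=1,k=6: not 1>6, acc = 16+4 = 20
j=2,k=2: not 2>2, acc = 20+4 = 24
j=2,k=3: not 2>3, acc = 24+4 = 28
j=2,k=4: not 2>4, acc = 28+4 = 32
j=2,k=5: not 2>5, acc = 32+4 = 36
j=2,k=6: not 2>6, acc = 36+4 = 40
j=3,k=2: 3>2, acc = 40+1 = 41
j=3,k=3: not 3>3, acc = 41+4 = 45
j=3,k=4: not 3>4, acc = 45+4 = 49
j=3,k=5: not 3>5, acc = 49+4 = 53
j=3,k=6: not 3>6, acc = 53+4 = 57
j=4,k=2: 4>2, acc = 57+2 = 59
j=4,k=3: 4>3, acc = 59+1 = 60
j=4,k=4: not 4>4, acc = 60+4 = 64
j=4,k=5: not 4>5, acc = 64+4 = 68
j=4,k=6: not 4>6, acc = 68+4 = 72
j=5,k=2: 5>2, acc = 72+3 = 75
j=5,k=3: 5>3, acc = 75+2 = 77
j=5,k=4: 5>4, acc = 77+1 = 78
j=5,k=5: not 5>5, acc = 78+4 = 82
j=5,k=6: not 5>6, acc = 82+4 = 86

86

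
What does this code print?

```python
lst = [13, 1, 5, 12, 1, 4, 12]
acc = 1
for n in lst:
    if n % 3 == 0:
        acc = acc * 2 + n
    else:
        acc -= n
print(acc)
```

-46

n=13: not %3==0, acc = 1-13 = -12
n=1: not %3==0, acc = (-12)-1 = -13
n=5: not %3==0, acc = (-13)-5 = -18
n=12: %3==0, acc = (-18)*2+12 = -24
n=1: not %3==0, acc = (-24)-1 = -25
n=4: not %3==0, acc = (-25)-4 = -29
n=12: %3==0, acc = (-29)*2+12 = -46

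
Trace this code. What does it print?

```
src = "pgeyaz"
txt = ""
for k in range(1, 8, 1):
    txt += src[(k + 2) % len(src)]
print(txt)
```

yazpgey

k=1: add src[3]='y' → 'y'
k=2: add src[4]='a' → 'ya'
k=3: add src[5]='z' → 'yaz'
k=4: add src[0]='p' → 'yazp'
k=5: add src[1]='g' → 'yazpg'
k=6: add src[2]='e' → 'yazpge'
k=7: add src[3]='y' → 'yazpgey'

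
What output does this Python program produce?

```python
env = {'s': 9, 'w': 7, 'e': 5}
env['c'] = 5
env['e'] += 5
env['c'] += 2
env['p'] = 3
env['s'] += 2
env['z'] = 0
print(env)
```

env['c'] = 5 → {'s': 9, 'w': 7, 'e': 5, 'c': 5}
env['e'] = 5+5 = 10 → {'s': 9, 'w': 7, 'e': 10, 'c': 5}
env['c'] = 5+2 = 7 → {'s': 9, 'w': 7, 'e': 10, 'c': 7}
env['p'] = 3 → {'s': 9, 'w': 7, 'e': 10, 'c': 7, 'p': 3}
env['s'] = 9+2 = 11 → {'s': 11, 'w': 7, 'e': 10, 'c': 7, 'p': 3}
env['z'] = 0 → {'s': 11, 'w': 7, 'e': 10, 'c': 7, 'p': 3, 'z': 0}

{'s': 11, 'w': 7, 'e': 10, 'c': 7, 'p': 3, 'z': 0}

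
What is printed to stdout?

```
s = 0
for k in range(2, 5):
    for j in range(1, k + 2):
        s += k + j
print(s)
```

k=2,j=1: s = 0+3 = 3
k=2,j=2: s = 3+4 = 7
k=2,j=3: s = 7+5 = 12
k=3,j=1: s = 12+4 = 16
k=3,j=2: s = 16+5 = 21
k=3,j=3: s = 21+6 = 27
k=3,j=4: s = 27+7 = 34
k=4,j=1: s = 34+5 = 39
k=4,j=2: s = 39+6 = 45
k=4,j=3: s = 45+7 = 52
k=4,j=4: s = 52+8 = 60
k=4,j=5: s = 60+9 = 69

69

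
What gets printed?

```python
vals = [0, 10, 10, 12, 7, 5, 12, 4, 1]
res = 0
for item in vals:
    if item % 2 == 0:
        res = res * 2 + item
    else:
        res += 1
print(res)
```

item=0: even, res = 0*2+0 = 0
item=10: even, res = 0*2+10 = 10
item=10: even, res = 10*2+10 = 30
item=12: even, res = 30*2+12 = 72
item=7: not even, res = 72+1 = 73
item=5: not even, res = 73+1 = 74
item=12: even, res = 74*2+12 = 160
item=4: even, res = 160*2+4 = 324
item=1: not even, res = 324+1 = 325

325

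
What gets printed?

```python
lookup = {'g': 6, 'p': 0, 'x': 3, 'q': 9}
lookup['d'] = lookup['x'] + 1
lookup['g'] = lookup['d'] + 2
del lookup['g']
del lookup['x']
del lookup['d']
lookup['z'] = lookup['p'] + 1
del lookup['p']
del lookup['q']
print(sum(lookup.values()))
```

lookup['d'] = lookup['x']+1 = 4 → {'g': 6, 'p': 0, 'x': 3, 'q': 9, 'd': 4}
lookup['g'] = lookup['d']+2 = 6 → {'g': 6, 'p': 0, 'x': 3, 'q': 9, 'd': 4}
del 'g' → {'p': 0, 'x': 3, 'q': 9, 'd': 4}
del 'x' → {'p': 0, 'q': 9, 'd': 4}
del 'd' → {'p': 0, 'q': 9}
lookup['z'] = lookup['p']+1 = 1 → {'p': 0, 'q': 9, 'z': 1}
del 'p' → {'q': 9, 'z': 1}
del 'q' → {'z': 1}
sum of values = 1

1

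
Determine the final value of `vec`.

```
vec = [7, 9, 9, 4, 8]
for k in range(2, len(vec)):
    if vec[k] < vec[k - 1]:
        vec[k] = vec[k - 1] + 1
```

k=2: 9>=9, unchanged → [7, 9, 9, 4, 8]
k=3: 4<9, vec[3] = 9+1 = 10 → [7, 9, 9, 10, 8]
k=4: 8<10, vec[4] = 10+1 = 11 → [7, 9, 9, 10, 11]

[7, 9, 9, 10, 11]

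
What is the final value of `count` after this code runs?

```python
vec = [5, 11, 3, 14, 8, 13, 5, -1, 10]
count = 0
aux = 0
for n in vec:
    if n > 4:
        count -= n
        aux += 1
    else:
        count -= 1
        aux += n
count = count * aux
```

-612

n=5: >4, count = 0-5 = -5; aux=1
n=11: >4, count = (-5)-11 = -16; aux=2
n=3: not >4, count = (-16)-1 = -17; aux=5
n=14: >4, count = (-17)-14 = -31; aux=6
n=8: >4, count = (-31)-8 = -39; aux=7
n=13: >4, count = (-39)-13 = -52; aux=8
n=5: >4, count = (-52)-5 = -57; aux=9
n=-1: not >4, count = (-57)-1 = -58; aux=8
n=10: >4, count = (-58)-10 = -68; aux=9
count*aux = (-68)*9 = -612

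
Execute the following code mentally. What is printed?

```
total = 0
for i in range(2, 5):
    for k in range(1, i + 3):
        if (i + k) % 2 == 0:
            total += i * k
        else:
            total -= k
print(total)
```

68

i=2,k=1: odd sum, total = 0-1 = -1
i=2,k=2: even sum, total = (-1)+4 = 3
i=2,k=3: odd sum, total = 3-3 = 0
i=2,k=4: even sum, total = 0+8 = 8
i=3,k=1: even sum, total = 8+3 = 11
i=3,k=2: odd sum, total = 11-2 = 9
i=3,k=3: even sum, total = 9+9 = 18
i=3,k=4: odd sum, total = 18-4 = 14
i=3,k=5: even sum, total = 14+15 = 29
i=4,k=1: odd sum, total = 29-1 = 28
i=4,k=2: even sum, total = 28+8 = 36
i=4,k=3: odd sum, total = 36-3 = 33
i=4,k=4: even sum, total = 33+16 = 49
i=4,k=5: odd sum, total = 49-5 = 44
i=4,k=6: even sum, total = 44+24 = 68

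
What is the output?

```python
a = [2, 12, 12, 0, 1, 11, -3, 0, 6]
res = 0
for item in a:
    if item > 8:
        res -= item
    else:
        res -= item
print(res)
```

item=2: not >8, res = 0-2 = -2
item=12: >8, res = (-2)-12 = -14
item=12: >8, res = (-14)-12 = -26
item=0: not >8, res = (-26)-0 = -26
item=1: not >8, res = (-26)-1 = -27
item=11: >8, res = (-27)-11 = -38
item=-3: not >8, res = (-38)-(-3) = -35
item=0: not >8, res = (-35)-0 = -35
item=6: not >8, res = (-35)-6 = -41

-41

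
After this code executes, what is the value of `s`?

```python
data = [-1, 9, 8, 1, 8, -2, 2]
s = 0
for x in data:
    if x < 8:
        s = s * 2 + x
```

-6

x=-1: <8, s = 0*2+(-1) = -1
x=9: not <8
x=8: not <8
x=1: <8, s = (-1)*2+1 = -1
x=8: not <8
x=-2: <8, s = (-1)*2+(-2) = -4
x=2: <8, s = (-4)*2+2 = -6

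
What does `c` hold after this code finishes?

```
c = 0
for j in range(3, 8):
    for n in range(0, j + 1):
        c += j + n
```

j=3,n=0: c = 0+3 = 3
j=3,n=1: c = 3+4 = 7
j=3,n=2: c = 7+5 = 12
j=3,n=3: c = 12+6 = 18
j=4,n=0: c = 18+4 = 22
j=4,n=1: c = 22+5 = 27
j=4,n=2: c = 27+6 = 33
j=4,n=3: c = 33+7 = 40
j=4,n=4: c = 40+8 = 48
j=5,n=0: c = 48+5 = 53
j=5,n=1: c = 53+6 = 59
j=5,n=2: c = 59+7 = 66
j=5,n=3: c = 66+8 = 74
j=5,n=4: c = 74+9 = 83
j=5,n=5: c = 83+10 = 93
j=6,n=0: c = 93+6 = 99
j=6,n=1: c = 99+7 = 106
j=6,n=2: c = 106+8 = 114
j=6,n=3: c = 114+9 = 123
j=6,n=4: c = 123+10 = 133
j=6,n=5: c = 133+11 = 144
j=6,n=6: c = 144+12 = 156
j=7,n=0: c = 156+7 = 163
j=7,n=1: c = 163+8 = 171
j=7,n=2: c = 171+9 = 180
j=7,n=3: c = 180+10 = 190
j=7,n=4: c = 190+11 = 201
j=7,n=5: c = 201+12 = 213
j=7,n=6: c = 213+13 = 226
j=7,n=7: c = 226+14 = 240

240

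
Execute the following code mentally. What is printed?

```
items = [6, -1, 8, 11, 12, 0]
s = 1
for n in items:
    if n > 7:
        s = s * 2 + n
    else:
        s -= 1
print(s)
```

n=6: not >7, s = 1-1 = 0
n=-1: not >7, s = 0-1 = -1
n=8: >7, s = (-1)*2+8 = 6
n=11: >7, s = 6*2+11 = 23
n=12: >7, s = 23*2+12 = 58
n=0: not >7, s = 58-1 = 57

57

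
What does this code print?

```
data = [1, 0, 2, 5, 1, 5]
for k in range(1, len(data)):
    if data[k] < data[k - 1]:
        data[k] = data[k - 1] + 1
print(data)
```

[1, 2, 2, 5, 6, 7]

k=1: 0<1, data[1] = 1+1 = 2 → [1, 2, 2, 5, 1, 5]
k=2: 2>=2, unchanged → [1, 2, 2, 5, 1, 5]
k=3: 5>=2, unchanged → [1, 2, 2, 5, 1, 5]
k=4: 1<5, data[4] = 5+1 = 6 → [1, 2, 2, 5, 6, 5]
k=5: 5<6, data[5] = 6+1 = 7 → [1, 2, 2, 5, 6, 7]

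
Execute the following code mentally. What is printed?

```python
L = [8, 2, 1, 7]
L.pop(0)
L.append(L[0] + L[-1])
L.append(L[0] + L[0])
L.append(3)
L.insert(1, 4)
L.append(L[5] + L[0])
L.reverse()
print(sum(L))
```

36

pop(0) removes 8 → [2, 1, 7]
append L[0]+L[-1] = 2+7 = 9 → [2, 1, 7, 9]
append L[0]+L[0] = 2+2 = 4 → [2, 1, 7, 9, 4]
append 3 → [2, 1, 7, 9, 4, 3]
insert 4 at 1 → [2, 4, 1, 7, 9, 4, 3]
append L[5]+L[0] = 4+2 = 6 → [2, 4, 1, 7, 9, 4, 3, 6]
reverse → [6, 3, 4, 9, 7, 1, 4, 2]
sum = 36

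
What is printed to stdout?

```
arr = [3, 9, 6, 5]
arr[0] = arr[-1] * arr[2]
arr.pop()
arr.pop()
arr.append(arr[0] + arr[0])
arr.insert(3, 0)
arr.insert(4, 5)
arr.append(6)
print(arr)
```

[30, 9, 60, 0, 5, 6]

arr[0] = arr[-1]*arr[2] = 5*6 = 30 → [30, 9, 6, 5]
pop() removes 5 → [30, 9, 6]
pop() removes 6 → [30, 9]
append arr[0]+arr[0] = 30+30 = 60 → [30, 9, 60]
insert 0 at 3 → [30, 9, 60, 0]
insert 5 at 4 → [30, 9, 60, 0, 5]
append 6 → [30, 9, 60, 0, 5, 6]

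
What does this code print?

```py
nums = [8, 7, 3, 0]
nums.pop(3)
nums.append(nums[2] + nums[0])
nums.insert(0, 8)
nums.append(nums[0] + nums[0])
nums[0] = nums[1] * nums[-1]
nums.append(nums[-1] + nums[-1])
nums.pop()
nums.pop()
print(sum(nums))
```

157

pop(3) removes 0 → [8, 7, 3]
append nums[2]+nums[0] = 3+8 = 11 → [8, 7, 3, 11]
insert 8 at 0 → [8, 8, 7, 3, 11]
append nums[0]+nums[0] = 8+8 = 16 → [8, 8, 7, 3, 11, 16]
nums[0] = nums[1]*nums[-1] = 8*16 = 128 → [128, 8, 7, 3, 11, 16]
append nums[-1]+nums[-1] = 16+16 = 32 → [128, 8, 7, 3, 11, 16, 32]
pop() removes 32 → [128, 8, 7, 3, 11, 16]
pop() removes 16 → [128, 8, 7, 3, 11]
sum = 157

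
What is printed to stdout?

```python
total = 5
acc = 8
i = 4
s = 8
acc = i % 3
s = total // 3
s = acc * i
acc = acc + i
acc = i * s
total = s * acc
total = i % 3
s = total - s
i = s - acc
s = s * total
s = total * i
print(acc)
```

acc = 4%3 = 1
s = 5//3 = 1
s = 1*4 = 4
acc = 1+4 = 5
acc = 4*4 = 16
total = 4*16 = 64
total = 4%3 = 1
s = 1-4 = -3
i = (-3)-16 = -19
s = (-3)*1 = -3
s = 1*(-19) = -19

16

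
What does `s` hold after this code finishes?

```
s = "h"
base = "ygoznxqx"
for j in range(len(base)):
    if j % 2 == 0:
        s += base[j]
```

j=0: add 'y' → 'hy'
j=1: skip
j=2: add 'o' → 'hyo'
j=3: skip
j=4: add 'n' → 'hyon'
j=5: skip
j=6: add 'q' → 'hyonq'
j=7: skip

'hyonq'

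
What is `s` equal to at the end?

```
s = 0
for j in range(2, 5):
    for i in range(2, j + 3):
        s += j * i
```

j=2,i=2: s = 0+4 = 4
j=2,i=3: s = 4+6 = 10
j=2,i=4: s = 10+8 = 18
j=3,i=2: s = 18+6 = 24
j=3,i=3: s = 24+9 = 33
j=3,i=4: s = 33+12 = 45
j=3,i=5: s = 45+15 = 60
j=4,i=2: s = 60+8 = 68
j=4,i=3: s = 68+12 = 80
j=4,i=4: s = 80+16 = 96
j=4,i=5: s = 96+20 = 116
j=4,i=6: s = 116+24 = 140

140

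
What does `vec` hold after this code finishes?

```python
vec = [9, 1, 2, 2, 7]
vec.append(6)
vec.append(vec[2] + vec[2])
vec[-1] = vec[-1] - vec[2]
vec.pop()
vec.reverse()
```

[6, 7, 2, 2, 1, 9]

append 6 → [9, 1, 2, 2, 7, 6]
append vec[2]+vec[2] = 2+2 = 4 → [9, 1, 2, 2, 7, 6, 4]
vec[-1] = vec[-1]-vec[2] = 4-2 = 2 → [9, 1, 2, 2, 7, 6, 2]
pop() removes 2 → [9, 1, 2, 2, 7, 6]
reverse → [6, 7, 2, 2, 1, 9]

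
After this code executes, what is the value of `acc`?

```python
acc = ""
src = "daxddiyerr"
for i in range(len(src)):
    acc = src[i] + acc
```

'rreyiddxad'

i=0: prepend 'd' → 'd'
i=1: prepend 'a' → 'ad'
i=2: prepend 'x' → 'xad'
i=3: prepend 'd' → 'dxad'
i=4: prepend 'd' → 'ddxad'
i=5: prepend 'i' → 'iddxad'
i=6: prepend 'y' → 'yiddxad'
i=7: prepend 'e' → 'eyiddxad'
i=8: prepend 'r' → 'reyiddxad'
i=9: prepend 'r' → 'rreyiddxad'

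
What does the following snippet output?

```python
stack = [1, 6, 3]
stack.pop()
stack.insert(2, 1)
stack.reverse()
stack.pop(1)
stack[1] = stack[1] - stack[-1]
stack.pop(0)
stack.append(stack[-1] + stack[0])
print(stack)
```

[0, 0]

pop() removes 3 → [1, 6]
insert 1 at 2 → [1, 6, 1]
reverse → [1, 6, 1]
pop(1) removes 6 → [1, 1]
stack[1] = stack[1]-stack[-1] = 1-1 = 0 → [1, 0]
pop(0) removes 1 → [0]
append stack[-1]+stack[0] = 0+0 = 0 → [0, 0]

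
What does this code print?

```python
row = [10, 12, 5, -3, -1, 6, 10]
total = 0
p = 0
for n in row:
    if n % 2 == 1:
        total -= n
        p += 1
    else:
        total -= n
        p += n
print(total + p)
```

n=10: not odd, total = 0-10 = -10; p=10
n=12: not odd, total = (-10)-12 = -22; p=22
n=5: odd, total = (-22)-5 = -27; p=23
n=-3: odd, total = (-27)-(-3) = -24; p=24
n=-1: odd, total = (-24)-(-1) = -23; p=25
n=6: not odd, total = (-23)-6 = -29; p=31
n=10: not odd, total = (-29)-10 = -39; p=41
total+p = (-39)+41 = 2

2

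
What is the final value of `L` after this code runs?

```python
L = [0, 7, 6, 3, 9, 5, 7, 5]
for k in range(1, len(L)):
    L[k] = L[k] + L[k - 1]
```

[0, 7, 13, 16, 25, 30, 37, 42]

k=1: L[1] = 7+0 = 7 → [0, 7, 6, 3, 9, 5, 7, 5]
k=2: L[2] = 6+7 = 13 → [0, 7, 13, 3, 9, 5, 7, 5]
k=3: L[3] = 3+13 = 16 → [0, 7, 13, 16, 9, 5, 7, 5]
k=4: L[4] = 9+16 = 25 → [0, 7, 13, 16, 25, 5, 7, 5]
k=5: L[5] = 5+25 = 30 → [0, 7, 13, 16, 25, 30, 7, 5]
k=6: L[6] = 7+30 = 37 → [0, 7, 13, 16, 25, 30, 37, 5]
k=7: L[7] = 5+37 = 42 → [0, 7, 13, 16, 25, 30, 37, 42]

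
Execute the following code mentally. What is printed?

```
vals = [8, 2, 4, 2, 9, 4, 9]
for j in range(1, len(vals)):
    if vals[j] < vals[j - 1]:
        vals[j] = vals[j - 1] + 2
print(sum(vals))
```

j=1: 2<8, vals[1] = 8+2 = 10 → [8, 10, 4, 2, 9, 4, 9]
j=2: 4<10, vals[2] = 10+2 = 12 → [8, 10, 12, 2, 9, 4, 9]
j=3: 2<12, vals[3] = 12+2 = 14 → [8, 10, 12, 14, 9, 4, 9]
j=4: 9<14, vals[4] = 14+2 = 16 → [8, 10, 12, 14, 16, 4, 9]
j=5: 4<16, vals[5] = 16+2 = 18 → [8, 10, 12, 14, 16, 18, 9]
j=6: 9<18, vals[6] = 18+2 = 20 → [8, 10, 12, 14, 16, 18, 20]
sum = 98

98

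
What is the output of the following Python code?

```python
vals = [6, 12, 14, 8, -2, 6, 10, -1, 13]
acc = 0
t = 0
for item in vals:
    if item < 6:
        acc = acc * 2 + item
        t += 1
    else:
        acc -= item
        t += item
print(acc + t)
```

item=6: not <6, acc = 0-6 = -6; t=6
item=12: not <6, acc = (-6)-12 = -18; t=18
item=14: not <6, acc = (-18)-14 = -32; t=32
item=8: not <6, acc = (-32)-8 = -40; t=40
item=-2: <6, acc = (-40)*2+(-2) = -82; t=41
item=6: not <6, acc = (-82)-6 = -88; t=47
item=10: not <6, acc = (-88)-10 = -98; t=57
item=-1: <6, acc = (-98)*2+(-1) = -197; t=58
item=13: not <6, acc = (-197)-13 = -210; t=71
acc+t = (-210)+71 = -139

-139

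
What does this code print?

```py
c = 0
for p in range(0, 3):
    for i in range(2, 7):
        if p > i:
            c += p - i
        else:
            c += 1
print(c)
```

15

p=0,i=2: not 0>2, c = 0+1 = 1
p=0,i=3: not 0>3, c = 1+1 = 2
p=0,i=4: not 0>4, c = 2+1 = 3
p=0,i=5: not 0>5, c = 3+1 = 4
p=0,i=6: not 0>6, c = 4+1 = 5
p=1,i=2: not 1>2, c = 5+1 = 6
p=1,i=3: not 1>3, c = 6+1 = 7
p=1,i=4: not 1>4, c = 7+1 = 8
p=1,i=5: not 1>5, c = 8+1 = 9
p=1,i=6: not 1>6, c = 9+1 = 10
p=2,i=2: not 2>2, c = 10+1 = 11
p=2,i=3: not 2>3, c = 11+1 = 12
p=2,i=4: not 2>4, c = 12+1 = 13
p=2,i=5: not 2>5, c = 13+1 = 14
p=2,i=6: not 2>6, c = 14+1 = 15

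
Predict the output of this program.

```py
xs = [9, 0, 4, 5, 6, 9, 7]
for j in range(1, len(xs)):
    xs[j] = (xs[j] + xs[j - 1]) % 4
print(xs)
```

[9, 1, 1, 2, 0, 1, 0]

j=1: xs[1] = (0+9)%4 = 1 → [9, 1, 4, 5, 6, 9, 7]
j=2: xs[2] = (4+1)%4 = 1 → [9, 1, 1, 5, 6, 9, 7]
j=3: xs[3] = (5+1)%4 = 2 → [9, 1, 1, 2, 6, 9, 7]
j=4: xs[4] = (6+2)%4 = 0 → [9, 1, 1, 2, 0, 9, 7]
j=5: xs[5] = (9+0)%4 = 1 → [9, 1, 1, 2, 0, 1, 7]
j=6: xs[6] = (7+1)%4 = 0 → [9, 1, 1, 2, 0, 1, 0]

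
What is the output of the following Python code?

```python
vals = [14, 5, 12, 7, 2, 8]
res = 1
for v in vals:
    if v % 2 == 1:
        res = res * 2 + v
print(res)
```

v=14: not odd
v=5: odd, res = 1*2+5 = 7
v=12: not odd
v=7: odd, res = 7*2+7 = 21
v=2: not odd
v=8: not odd

21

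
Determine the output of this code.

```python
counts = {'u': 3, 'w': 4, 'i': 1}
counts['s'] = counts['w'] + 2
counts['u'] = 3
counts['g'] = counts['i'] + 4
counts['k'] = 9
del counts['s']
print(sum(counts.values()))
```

counts['s'] = counts['w']+2 = 6 → {'u': 3, 'w': 4, 'i': 1, 's': 6}
counts['u'] = 3 → {'u': 3, 'w': 4, 'i': 1, 's': 6}
counts['g'] = counts['i']+4 = 5 → {'u': 3, 'w': 4, 'i': 1, 's': 6, 'g': 5}
counts['k'] = 9 → {'u': 3, 'w': 4, 'i': 1, 's': 6, 'g': 5, 'k': 9}
del 's' → {'u': 3, 'w': 4, 'i': 1, 'g': 5, 'k': 9}
sum of values = 22

22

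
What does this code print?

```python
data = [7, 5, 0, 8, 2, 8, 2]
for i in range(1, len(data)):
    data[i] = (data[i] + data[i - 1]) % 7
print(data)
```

i=1: data[1] = (5+7)%7 = 5 → [7, 5, 0, 8, 2, 8, 2]
i=2: data[2] = (0+5)%7 = 5 → [7, 5, 5, 8, 2, 8, 2]
i=3: data[3] = (8+5)%7 = 6 → [7, 5, 5, 6, 2, 8, 2]
i=4: data[4] = (2+6)%7 = 1 → [7, 5, 5, 6, 1, 8, 2]
i=5: data[5] = (8+1)%7 = 2 → [7, 5, 5, 6, 1, 2, 2]
i=6: data[6] = (2+2)%7 = 4 → [7, 5, 5, 6, 1, 2, 4]

[7, 5, 5, 6, 1, 2, 4]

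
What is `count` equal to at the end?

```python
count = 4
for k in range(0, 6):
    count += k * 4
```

64

k=0: count = 4+0*4 = 4
k=1: count = 4+1*4 = 8
k=2: count = 8+2*4 = 16
k=3: count = 16+3*4 = 28
k=4: count = 28+4*4 = 44
k=5: count = 44+5*4 = 64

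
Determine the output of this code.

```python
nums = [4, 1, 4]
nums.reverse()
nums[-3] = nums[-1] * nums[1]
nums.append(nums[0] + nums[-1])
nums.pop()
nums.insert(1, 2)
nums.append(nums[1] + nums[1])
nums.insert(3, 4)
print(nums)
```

[4, 2, 1, 4, 4, 4]

reverse → [4, 1, 4]
nums[-3] = nums[-1]*nums[1] = 4*1 = 4 → [4, 1, 4]
append nums[0]+nums[-1] = 4+4 = 8 → [4, 1, 4, 8]
pop() removes 8 → [4, 1, 4]
insert 2 at 1 → [4, 2, 1, 4]
append nums[1]+nums[1] = 2+2 = 4 → [4, 2, 1, 4, 4]
insert 4 at 3 → [4, 2, 1, 4, 4, 4]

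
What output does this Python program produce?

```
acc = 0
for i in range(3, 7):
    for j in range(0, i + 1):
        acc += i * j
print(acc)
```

259

i=3,j=0: acc = 0+0 = 0
i=3,j=1: acc = 0+3 = 3
i=3,j=2: acc = 3+6 = 9
i=3,j=3: acc = 9+9 = 18
i=4,j=0: acc = 18+0 = 18
i=4,j=1: acc = 18+4 = 22
i=4,j=2: acc = 22+8 = 30
i=4,j=3: acc = 30+12 = 42
i=4,j=4: acc = 42+16 = 58
i=5,j=0: acc = 58+0 = 58
i=5,j=1: acc = 58+5 = 63
i=5,j=2: acc = 63+10 = 73
i=5,j=3: acc = 73+15 = 88
i=5,j=4: acc = 88+20 = 108
i=5,j=5: acc = 108+25 = 133
i=6,j=0: acc = 133+0 = 133
i=6,j=1: acc = 133+6 = 139
i=6,j=2: acc = 139+12 = 151
i=6,j=3: acc = 151+18 = 169
i=6,j=4: acc = 169+24 = 193
i=6,j=5: acc = 193+30 = 223
i=6,j=6: acc = 223+36 = 259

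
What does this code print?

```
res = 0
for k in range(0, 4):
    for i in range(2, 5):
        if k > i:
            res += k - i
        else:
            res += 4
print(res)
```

45

k=0,i=2: not 0>2, res = 0+4 = 4
k=0,i=3: not 0>3, res = 4+4 = 8
k=0,i=4: not 0>4, res = 8+4 = 12
k=1,i=2: not 1>2, res = 12+4 = 16
k=1,i=3: not 1>3, res = 16+4 = 20
k=1,i=4: not 1>4, res = 20+4 = 24
k=2,i=2: not 2>2, res = 24+4 = 28
k=2,i=3: not 2>3, res = 28+4 = 32
k=2,i=4: not 2>4, res = 32+4 = 36
k=3,i=2: 3>2, res = 36+1 = 37
k=3,i=3: not 3>3, res = 37+4 = 41
k=3,i=4: not 3>4, res = 41+4 = 45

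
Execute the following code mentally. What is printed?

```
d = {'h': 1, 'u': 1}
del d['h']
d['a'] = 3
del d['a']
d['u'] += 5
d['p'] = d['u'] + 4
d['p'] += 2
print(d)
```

del 'h' → {'u': 1}
d['a'] = 3 → {'u': 1, 'a': 3}
del 'a' → {'u': 1}
d['u'] = 1+5 = 6 → {'u': 6}
d['p'] = d['u']+4 = 10 → {'u': 6, 'p': 10}
d['p'] = 10+2 = 12 → {'u': 6, 'p': 12}

{'u': 6, 'p': 12}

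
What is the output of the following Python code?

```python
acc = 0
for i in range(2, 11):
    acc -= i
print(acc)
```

-54

i=2: acc = 0-2 = -2
i=3: acc = (-2)-3 = -5
i=4: acc = (-5)-4 = -9
i=5: acc = (-9)-5 = -14
i=6: acc = (-14)-6 = -20
i=7: acc = (-20)-7 = -27
i=8: acc = (-27)-8 = -35
i=9: acc = (-35)-9 = -44
i=10: acc = (-44)-10 = -54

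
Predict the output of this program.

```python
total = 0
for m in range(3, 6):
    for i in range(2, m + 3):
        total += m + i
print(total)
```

m=3,i=2: total = 0+5 = 5
m=3,i=3: total = 5+6 = 11
m=3,i=4: total = 11+7 = 18
m=3,i=5: total = 18+8 = 26
m=4,i=2: total = 26+6 = 32
m=4,i=3: total = 32+7 = 39
m=4,i=4: total = 39+8 = 47
m=4,i=5: total = 47+9 = 56
m=4,i=6: total = 56+10 = 66
m=5,i=2: total = 66+7 = 73
m=5,i=3: total = 73+8 = 81
m=5,i=4: total = 81+9 = 90
m=5,i=5: total = 90+10 = 100
m=5,i=6: total = 100+11 = 111
m=5,i=7: total = 111+12 = 123

123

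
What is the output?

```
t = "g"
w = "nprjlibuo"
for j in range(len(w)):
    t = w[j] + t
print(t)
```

j=0: prepend 'n' → 'ng'
j=1: prepend 'p' → 'png'
j=2: prepend 'r' → 'rpng'
j=3: prepend 'j' → 'jrpng'
j=4: prepend 'l' → 'ljrpng'
j=5: prepend 'i' → 'iljrpng'
j=6: prepend 'b' → 'biljrpng'
j=7: prepend 'u' → 'ubiljrpng'
j=8: prepend 'o' → 'oubiljrpng'

oubiljrpng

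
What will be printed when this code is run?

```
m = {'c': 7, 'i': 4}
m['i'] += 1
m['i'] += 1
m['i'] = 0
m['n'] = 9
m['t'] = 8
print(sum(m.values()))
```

24

m['i'] = 4+1 = 5 → {'c': 7, 'i': 5}
m['i'] = 5+1 = 6 → {'c': 7, 'i': 6}
m['i'] = 0 → {'c': 7, 'i': 0}
m['n'] = 9 → {'c': 7, 'i': 0, 'n': 9}
m['t'] = 8 → {'c': 7, 'i': 0, 'n': 9, 't': 8}
sum of values = 24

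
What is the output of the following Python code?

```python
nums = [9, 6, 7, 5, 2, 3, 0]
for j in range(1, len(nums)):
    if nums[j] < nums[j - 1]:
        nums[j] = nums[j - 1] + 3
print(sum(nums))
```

126

j=1: 6<9, nums[1] = 9+3 = 12 → [9, 12, 7, 5, 2, 3, 0]
j=2: 7<12, nums[2] = 12+3 = 15 → [9, 12, 15, 5, 2, 3, 0]
j=3: 5<15, nums[3] = 15+3 = 18 → [9, 12, 15, 18, 2, 3, 0]
j=4: 2<18, nums[4] = 18+3 = 21 → [9, 12, 15, 18, 21, 3, 0]
j=5: 3<21, nums[5] = 21+3 = 24 → [9, 12, 15, 18, 21, 24, 0]
j=6: 0<24, nums[6] = 24+3 = 27 → [9, 12, 15, 18, 21, 24, 27]
sum = 126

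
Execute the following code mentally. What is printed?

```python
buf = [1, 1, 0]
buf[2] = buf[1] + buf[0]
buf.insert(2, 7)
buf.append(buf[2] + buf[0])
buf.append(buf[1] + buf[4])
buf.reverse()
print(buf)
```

[9, 8, 2, 7, 1, 1]

buf[2] = buf[1]+buf[0] = 1+1 = 2 → [1, 1, 2]
insert 7 at 2 → [1, 1, 7, 2]
append buf[2]+buf[0] = 7+1 = 8 → [1, 1, 7, 2, 8]
append buf[1]+buf[4] = 1+8 = 9 → [1, 1, 7, 2, 8, 9]
reverse → [9, 8, 2, 7, 1, 1]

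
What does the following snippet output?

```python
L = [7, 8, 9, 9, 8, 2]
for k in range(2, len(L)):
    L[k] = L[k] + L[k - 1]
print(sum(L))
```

k=2: L[2] = 9+8 = 17 → [7, 8, 17, 9, 8, 2]
k=3: L[3] = 9+17 = 26 → [7, 8, 17, 26, 8, 2]
k=4: L[4] = 8+26 = 34 → [7, 8, 17, 26, 34, 2]
k=5: L[5] = 2+34 = 36 → [7, 8, 17, 26, 34, 36]
sum = 128

128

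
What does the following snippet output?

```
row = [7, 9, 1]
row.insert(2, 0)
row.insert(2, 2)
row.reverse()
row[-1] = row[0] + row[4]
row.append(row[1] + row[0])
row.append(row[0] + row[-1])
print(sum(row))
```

23

insert 0 at 2 → [7, 9, 0, 1]
insert 2 at 2 → [7, 9, 2, 0, 1]
reverse → [1, 0, 2, 9, 7]
row[-1] = row[0]+row[4] = 1+7 = 8 → [1, 0, 2, 9, 8]
append row[1]+row[0] = 0+1 = 1 → [1, 0, 2, 9, 8, 1]
append row[0]+row[-1] = 1+1 = 2 → [1, 0, 2, 9, 8, 1, 2]
sum = 23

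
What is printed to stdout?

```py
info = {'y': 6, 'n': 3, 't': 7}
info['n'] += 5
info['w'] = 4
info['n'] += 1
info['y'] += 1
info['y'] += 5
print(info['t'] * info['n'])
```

info['n'] = 3+5 = 8 → {'y': 6, 'n': 8, 't': 7}
info['w'] = 4 → {'y': 6, 'n': 8, 't': 7, 'w': 4}
info['n'] = 8+1 = 9 → {'y': 6, 'n': 9, 't': 7, 'w': 4}
info['y'] = 6+1 = 7 → {'y': 7, 'n': 9, 't': 7, 'w': 4}
info['y'] = 7+5 = 12 → {'y': 12, 'n': 9, 't': 7, 'w': 4}
info['t']*info['n'] = 7*9 = 63

63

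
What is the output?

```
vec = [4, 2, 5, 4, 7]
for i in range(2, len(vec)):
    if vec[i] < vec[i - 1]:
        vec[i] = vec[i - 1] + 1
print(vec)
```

i=2: 5>=2, unchanged → [4, 2, 5, 4, 7]
i=3: 4<5, vec[3] = 5+1 = 6 → [4, 2, 5, 6, 7]
i=4: 7>=6, unchanged → [4, 2, 5, 6, 7]

[4, 2, 5, 6, 7]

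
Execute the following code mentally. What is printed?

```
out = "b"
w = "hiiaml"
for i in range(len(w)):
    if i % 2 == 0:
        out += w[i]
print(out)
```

bhim

i=0: add 'h' → 'bh'
i=1: skip
i=2: add 'i' → 'bhi'
i=3: skip
i=4: add 'm' → 'bhim'
i=5: skip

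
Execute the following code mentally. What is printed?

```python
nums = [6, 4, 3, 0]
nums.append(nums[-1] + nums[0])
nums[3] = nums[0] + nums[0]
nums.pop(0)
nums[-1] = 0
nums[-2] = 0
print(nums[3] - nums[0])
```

append nums[-1]+nums[0] = 0+6 = 6 → [6, 4, 3, 0, 6]
nums[3] = nums[0]+nums[0] = 6+6 = 12 → [6, 4, 3, 12, 6]
pop(0) removes 6 → [4, 3, 12, 6]
nums[-1] = 0 → [4, 3, 12, 0]
nums[-2] = 0 → [4, 3, 0, 0]
nums[3]-nums[0] = 0-4 = -4

-4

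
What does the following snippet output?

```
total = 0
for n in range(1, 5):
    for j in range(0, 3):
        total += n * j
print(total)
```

30

n=1,j=0: total = 0+0 = 0
n=1,j=1: total = 0+1 = 1
n=1,j=2: total = 1+2 = 3
n=2,j=0: total = 3+0 = 3
n=2,j=1: total = 3+2 = 5
n=2,j=2: total = 5+4 = 9
n=3,j=0: total = 9+0 = 9
n=3,j=1: total = 9+3 = 12
n=3,j=2: total = 12+6 = 18
n=4,j=0: total = 18+0 = 18
n=4,j=1: total = 18+4 = 22
n=4,j=2: total = 22+8 = 30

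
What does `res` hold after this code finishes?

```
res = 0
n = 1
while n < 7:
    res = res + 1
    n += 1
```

6

n=1: res = 0+1 = 1
n=2: res = 1+1 = 2
n=3: res = 2+1 = 3
n=4: res = 3+1 = 4
n=5: res = 4+1 = 5
n=6: res = 5+1 = 6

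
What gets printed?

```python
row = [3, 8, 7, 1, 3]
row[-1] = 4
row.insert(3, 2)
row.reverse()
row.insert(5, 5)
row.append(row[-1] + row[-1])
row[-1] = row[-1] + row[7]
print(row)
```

[4, 1, 2, 7, 8, 5, 3, 12]

row[-1] = 4 → [3, 8, 7, 1, 4]
insert 2 at 3 → [3, 8, 7, 2, 1, 4]
reverse → [4, 1, 2, 7, 8, 3]
insert 5 at 5 → [4, 1, 2, 7, 8, 5, 3]
append row[-1]+row[-1] = 3+3 = 6 → [4, 1, 2, 7, 8, 5, 3, 6]
row[-1] = row[-1]+row[7] = 6+6 = 12 → [4, 1, 2, 7, 8, 5, 3, 12]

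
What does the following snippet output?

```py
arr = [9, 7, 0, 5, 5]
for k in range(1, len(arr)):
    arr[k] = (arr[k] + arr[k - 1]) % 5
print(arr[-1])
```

1

k=1: arr[1] = (7+9)%5 = 1 → [9, 1, 0, 5, 5]
k=2: arr[2] = (0+1)%5 = 1 → [9, 1, 1, 5, 5]
k=3: arr[3] = (5+1)%5 = 1 → [9, 1, 1, 1, 5]
k=4: arr[4] = (5+1)%5 = 1 → [9, 1, 1, 1, 1]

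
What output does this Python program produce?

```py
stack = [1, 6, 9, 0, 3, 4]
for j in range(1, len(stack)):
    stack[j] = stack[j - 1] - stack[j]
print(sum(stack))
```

j=1: stack[1] = 1-6 = -5 → [1, -5, 9, 0, 3, 4]
j=2: stack[2] = (-5)-9 = -14 → [1, -5, -14, 0, 3, 4]
j=3: stack[3] = (-14)-0 = -14 → [1, -5, -14, -14, 3, 4]
j=4: stack[4] = (-14)-3 = -17 → [1, -5, -14, -14, -17, 4]
j=5: stack[5] = (-17)-4 = -21 → [1, -5, -14, -14, -17, -21]
sum = -70

-70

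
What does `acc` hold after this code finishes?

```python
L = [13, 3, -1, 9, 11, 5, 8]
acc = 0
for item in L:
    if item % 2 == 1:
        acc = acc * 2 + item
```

item=13: odd, acc = 0*2+13 = 13
item=3: odd, acc = 13*2+3 = 29
item=-1: odd, acc = 29*2+(-1) = 57
item=9: odd, acc = 57*2+9 = 123
item=11: odd, acc = 123*2+11 = 257
item=5: odd, acc = 257*2+5 = 519
item=8: not odd

519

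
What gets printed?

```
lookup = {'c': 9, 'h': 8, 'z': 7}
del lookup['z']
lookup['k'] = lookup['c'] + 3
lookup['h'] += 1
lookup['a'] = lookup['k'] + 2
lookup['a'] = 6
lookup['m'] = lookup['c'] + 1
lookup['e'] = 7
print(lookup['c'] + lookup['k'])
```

del 'z' → {'c': 9, 'h': 8}
lookup['k'] = lookup['c']+3 = 12 → {'c': 9, 'h': 8, 'k': 12}
lookup['h'] = 8+1 = 9 → {'c': 9, 'h': 9, 'k': 12}
lookup['a'] = lookup['k']+2 = 14 → {'c': 9, 'h': 9, 'k': 12, 'a': 14}
lookup['a'] = 6 → {'c': 9, 'h': 9, 'k': 12, 'a': 6}
lookup['m'] = lookup['c']+1 = 10 → {'c': 9, 'h': 9, 'k': 12, 'a': 6, 'm': 10}
lookup['e'] = 7 → {'c': 9, 'h': 9, 'k': 12, 'a': 6, 'm': 10, 'e': 7}
lookup['c']+lookup['k'] = 9+12 = 21

21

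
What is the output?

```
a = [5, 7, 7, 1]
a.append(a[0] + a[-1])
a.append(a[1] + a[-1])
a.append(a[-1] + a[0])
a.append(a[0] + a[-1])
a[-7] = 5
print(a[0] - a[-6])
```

append a[0]+a[-1] = 5+1 = 6 → [5, 7, 7, 1, 6]
append a[1]+a[-1] = 7+6 = 13 → [5, 7, 7, 1, 6, 13]
append a[-1]+a[0] = 13+5 = 18 → [5, 7, 7, 1, 6, 13, 18]
append a[0]+a[-1] = 5+18 = 23 → [5, 7, 7, 1, 6, 13, 18, 23]
a[-7] = 5 → [5, 5, 7, 1, 6, 13, 18, 23]
a[0]-a[-6] = 5-7 = -2

-2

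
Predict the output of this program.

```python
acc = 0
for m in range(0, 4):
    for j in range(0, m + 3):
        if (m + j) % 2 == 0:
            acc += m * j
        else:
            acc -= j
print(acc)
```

30

m=0,j=0: even sum, acc = 0+0 = 0
m=0,j=1: odd sum, acc = 0-1 = -1
m=0,j=2: even sum, acc = (-1)+0 = -1
m=1,j=0: odd sum, acc = (-1)-0 = -1
m=1,j=1: even sum, acc = (-1)+1 = 0
m=1,j=2: odd sum, acc = 0-2 = -2
m=1,j=3: even sum, acc = (-2)+3 = 1
m=2,j=0: even sum, acc = 1+0 = 1
m=2,j=1: odd sum, acc = 1-1 = 0
m=2,j=2: even sum, acc = 0+4 = 4
m=2,j=3: odd sum, acc = 4-3 = 1
m=2,j=4: even sum, acc = 1+8 = 9
m=3,j=0: odd sum, acc = 9-0 = 9
m=3,j=1: even sum, acc = 9+3 = 12
m=3,j=2: odd sum, acc = 12-2 = 10
m=3,j=3: even sum, acc = 10+9 = 19
m=3,j=4: odd sum, acc = 19-4 = 15
m=3,j=5: even sum, acc = 15+15 = 30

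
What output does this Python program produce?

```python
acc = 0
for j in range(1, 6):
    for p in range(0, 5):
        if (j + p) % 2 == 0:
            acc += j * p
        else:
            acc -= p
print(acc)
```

46

j=1,p=0: odd sum, acc = 0-0 = 0
j=1,p=1: even sum, acc = 0+1 = 1
j=1,p=2: odd sum, acc = 1-2 = -1
j=1,p=3: even sum, acc = (-1)+3 = 2
j=1,p=4: odd sum, acc = 2-4 = -2
j=2,p=0: even sum, acc = (-2)+0 = -2
j=2,p=1: odd sum, acc = (-2)-1 = -3
j=2,p=2: even sum, acc = (-3)+4 = 1
j=2,p=3: odd sum, acc = 1-3 = -2
j=2,p=4: even sum, acc = (-2)+8 = 6
j=3,p=0: odd sum, acc = 6-0 = 6
j=3,p=1: even sum, acc = 6+3 = 9
j=3,p=2: odd sum, acc = 9-2 = 7
j=3,p=3: even sum, acc = 7+9 = 16
j=3,p=4: odd sum, acc = 16-4 = 12
j=4,p=0: even sum, acc = 12+0 = 12
j=4,p=1: odd sum, acc = 12-1 = 11
j=4,p=2: even sum, acc = 11+8 = 19
j=4,p=3: odd sum, acc = 19-3 = 16
j=4,p=4: even sum, acc = 16+16 = 32
j=5,p=0: odd sum, acc = 32-0 = 32
j=5,p=1: even sum, acc = 32+5 = 37
j=5,p=2: odd sum, acc = 37-2 = 35
j=5,p=3: even sum, acc = 35+15 = 50
j=5,p=4: odd sum, acc = 50-4 = 46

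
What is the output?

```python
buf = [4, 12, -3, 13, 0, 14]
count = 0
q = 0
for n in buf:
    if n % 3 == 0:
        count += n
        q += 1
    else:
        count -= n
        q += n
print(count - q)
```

n=4: not %3==0, count = 0-4 = -4; q=4
n=12: %3==0, count = (-4)+12 = 8; q=5
n=-3: %3==0, count = 8+(-3) = 5; q=6
n=13: not %3==0, count = 5-13 = -8; q=19
n=0: %3==0, count = (-8)+0 = -8; q=20
n=14: not %3==0, count = (-8)-14 = -22; q=34
count-q = (-22)-34 = -56

-56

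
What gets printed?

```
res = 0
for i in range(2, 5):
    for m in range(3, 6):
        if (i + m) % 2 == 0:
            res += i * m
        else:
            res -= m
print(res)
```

28

i=2,m=3: odd sum, res = 0-3 = -3
i=2,m=4: even sum, res = (-3)+8 = 5
i=2,m=5: odd sum, res = 5-5 = 0
i=3,m=3: even sum, res = 0+9 = 9
i=3,m=4: odd sum, res = 9-4 = 5
i=3,m=5: even sum, res = 5+15 = 20
i=4,m=3: odd sum, res = 20-3 = 17
i=4,m=4: even sum, res = 17+16 = 33
i=4,m=5: odd sum, res = 33-5 = 28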